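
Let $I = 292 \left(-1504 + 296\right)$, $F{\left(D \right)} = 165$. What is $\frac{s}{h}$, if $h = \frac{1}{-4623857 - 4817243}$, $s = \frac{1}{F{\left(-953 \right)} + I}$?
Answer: $\frac{9441100}{352571} \approx 26.778$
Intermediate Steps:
$I = -352736$ ($I = 292 \left(-1208\right) = -352736$)
$s = - \frac{1}{352571}$ ($s = \frac{1}{165 - 352736} = \frac{1}{-352571} = - \frac{1}{352571} \approx -2.8363 \cdot 10^{-6}$)
$h = - \frac{1}{9441100}$ ($h = \frac{1}{-9441100} = - \frac{1}{9441100} \approx -1.0592 \cdot 10^{-7}$)
$\frac{s}{h} = - \frac{1}{352571 \left(- \frac{1}{9441100}\right)} = \left(- \frac{1}{352571}\right) \left(-9441100\right) = \frac{9441100}{352571}$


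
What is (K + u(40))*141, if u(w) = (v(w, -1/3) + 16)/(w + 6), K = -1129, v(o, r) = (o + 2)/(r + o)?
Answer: -62222454/391 ≈ -1.5914e+5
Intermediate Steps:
v(o, r) = (2 + o)/(o + r)
u(w) = (16 + (2 + w)/(-⅓ + w))/(6 + w) (u(w) = ((2 + w)/(w - 1/3) + 16)/(w + 6) = ((2 + w)/(w - 1*⅓) + 16)/(6 + w) = ((2 + w)/(w - ⅓) + 16)/(6 + w) = ((2 + w)/(-⅓ + w) + 16)/(6 + w) = (16 + (2 + w)/(-⅓ + w))/(6 + w))
(K + u(40))*141 = (-1129 + (-10 + 51*40)/((-1 + 3*40)*(6 + 40)))*141 = (-1129 + (-10 + 2040)/((-1 + 120)*46))*141 = (-1129 + (1/46)*2030/119)*141 = (-1129 + (1/119)*(1/46)*2030)*141 = (-1129 + 145/391)*141 = -441294/391*141 = -62222454/391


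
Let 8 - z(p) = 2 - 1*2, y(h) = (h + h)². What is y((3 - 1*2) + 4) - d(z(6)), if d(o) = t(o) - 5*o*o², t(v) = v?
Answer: 2652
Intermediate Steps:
y(h) = 4*h² (y(h) = (2*h)² = 4*h²)
z(p) = 8 (z(p) = 8 - (2 - 1*2) = 8 - (2 - 2) = 8 - 1*0 = 8 + 0 = 8)
d(o) = o - 5*o³ (d(o) = o - 5*o*o² = o - 5*o³)
y((3 - 1*2) + 4) - d(z(6)) = 4*((3 - 1*2) + 4)² - (8 - 5*8³) = 4*((3 - 2) + 4)² - (8 - 5*512) = 4*(1 + 4)² - (8 - 2560) = 4*5² - 1*(-2552) = 4*25 + 2552 = 100 + 2552 = 2652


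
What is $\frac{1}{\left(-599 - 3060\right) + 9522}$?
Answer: $\frac{1}{5863} \approx 0.00017056$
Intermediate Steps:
$\frac{1}{\left(-599 - 3060\right) + 9522} = \frac{1}{-3659 + 9522} = \frac{1}{5863}$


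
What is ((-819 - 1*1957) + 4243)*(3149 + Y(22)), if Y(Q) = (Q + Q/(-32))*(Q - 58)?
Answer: 13976109/4 ≈ 3.4940e+6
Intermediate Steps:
Y(Q) = 31*Q*(-58 + Q)/32 (Y(Q) = (Q + Q*(-1/32))*(-58 + Q) = (Q - Q/32)*(-58 + Q) = (31*Q/32)*(-58 + Q) = 31*Q*(-58 + Q)/32)
((-819 - 1*1957) + 4243)*(3149 + Y(22)) = ((-819 - 1*1957) + 4243)*(3149 + (31/32)*22*(-58 + 22)) = ((-819 - 1957) + 4243)*(3149 + (31/32)*22*(-36)) = (-2776 + 4243)*(3149 - 3069/4) = 1467*(9527/4) = 13976109/4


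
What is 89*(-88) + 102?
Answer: -7730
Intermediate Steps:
89*(-88) + 102 = -7832 + 102 = -7730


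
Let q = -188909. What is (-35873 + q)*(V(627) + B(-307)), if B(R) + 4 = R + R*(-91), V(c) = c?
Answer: -6350765846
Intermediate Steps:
B(R) = -4 - 90*R (B(R) = -4 + (R + R*(-91)) = -4 + (R - 91*R) = -4 - 90*R)
(-35873 + q)*(V(627) + B(-307)) = (-35873 - 188909)*(627 + (-4 - 90*(-307))) = -224782*(627 + (-4 + 27630)) = -224782*(627 + 27626) = -224782*28253 = -6350765846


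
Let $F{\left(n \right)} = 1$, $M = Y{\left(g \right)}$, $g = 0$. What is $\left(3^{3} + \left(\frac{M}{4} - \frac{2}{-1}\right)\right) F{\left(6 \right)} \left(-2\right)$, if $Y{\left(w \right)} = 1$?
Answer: $- \frac{117}{2} \approx -58.5$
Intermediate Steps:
$M = 1$
$\left(3^{3} + \left(\frac{M}{4} - \frac{2}{-1}\right)\right) F{\left(6 \right)} \left(-2\right) = \left(3^{3} + \left(1 \cdot \frac{1}{4} - \frac{2}{-1}\right)\right) 1 \left(-2\right) = \left(27 + \left(1 \cdot \frac{1}{4} - -2\right)\right) 1 \left(-2\right) = \left(27 + \left(\frac{1}{4} + 2\right)\right) 1 \left(-2\right) = \left(27 + \frac{9}{4}\right) 1 \left(-2\right) = \frac{117}{4} \cdot 1 \left(-2\right) = \frac{117}{4} \left(-2\right) = - \frac{117}{2}$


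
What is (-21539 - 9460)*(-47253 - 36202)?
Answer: 2587021545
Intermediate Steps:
(-21539 - 9460)*(-47253 - 36202) = -30999*(-83455) = 2587021545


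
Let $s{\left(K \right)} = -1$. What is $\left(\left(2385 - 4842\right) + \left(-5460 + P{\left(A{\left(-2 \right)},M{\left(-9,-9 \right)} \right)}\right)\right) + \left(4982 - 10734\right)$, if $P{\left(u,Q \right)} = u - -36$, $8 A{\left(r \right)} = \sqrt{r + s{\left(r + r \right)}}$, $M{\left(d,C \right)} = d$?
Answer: $-13633 + \frac{i \sqrt{3}}{8} \approx -13633.0 + 0.21651 i$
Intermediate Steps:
$A{\left(r \right)} = \frac{\sqrt{-1 + r}}{8}$ ($A{\left(r \right)} = \frac{\sqrt{r - 1}}{8} = \frac{\sqrt{-1 + r}}{8}$)
$P{\left(u,Q \right)} = 36 + u$ ($P{\left(u,Q \right)} = u + 36 = 36 + u$)
$\left(\left(2385 - 4842\right) + \left(-5460 + P{\left(A{\left(-2 \right)},M{\left(-9,-9 \right)} \right)}\right)\right) + \left(4982 - 10734\right) = \left(\left(2385 - 4842\right) - \left(5424 - \frac{\sqrt{-1 - 2}}{8}\right)\right) + \left(4982 - 10734\right) = \left(-2457 - \left(5424 - \frac{i \sqrt{3}}{8}\right)\right) + \left(4982 - 10734\right) = \left(-2457 - \left(5424 - \frac{i \sqrt{3}}{8}\right)\right) - 5752 = \left(-7881 + \frac{i \sqrt{3}}{8}\right) - 5752 = -13633 + \frac{i \sqrt{3}}{8}$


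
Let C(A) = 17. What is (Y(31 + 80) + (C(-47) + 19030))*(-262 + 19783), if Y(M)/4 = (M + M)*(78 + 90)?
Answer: 3284037351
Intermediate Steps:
Y(M) = 1344*M (Y(M) = 4*((M + M)*(78 + 90)) = 4*((2*M)*168) = 4*(336*M) = 1344*M)
(Y(31 + 80) + (C(-47) + 19030))*(-262 + 19783) = (1344*(31 + 80) + (17 + 19030))*(-262 + 19783) = (1344*111 + 19047)*19521 = (149184 + 19047)*19521 = 168231*19521 = 3284037351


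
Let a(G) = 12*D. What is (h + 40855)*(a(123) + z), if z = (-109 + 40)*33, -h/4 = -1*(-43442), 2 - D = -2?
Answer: 296263077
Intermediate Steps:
D = 4 (D = 2 - 1*(-2) = 2 + 2 = 4)
h = -173768 (h = -(-4)*(-43442) = -4*43442 = -173768)
a(G) = 48 (a(G) = 12*4 = 48)
z = -2277 (z = -69*33 = -2277)
(h + 40855)*(a(123) + z) = (-173768 + 40855)*(48 - 2277) = -132913*(-2229) = 296263077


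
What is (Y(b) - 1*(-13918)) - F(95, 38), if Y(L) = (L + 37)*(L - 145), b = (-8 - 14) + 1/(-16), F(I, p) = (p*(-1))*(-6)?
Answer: 2865793/256 ≈ 11195.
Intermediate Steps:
F(I, p) = 6*p (F(I, p) = -p*(-6) = 6*p)
b = -353/16 (b = -22 - 1/16 = -353/16 ≈ -22.063)
Y(L) = (-145 + L)*(37 + L) (Y(L) = (37 + L)*(-145 + L) = (-145 + L)*(37 + L))
(Y(b) - 1*(-13918)) - F(95, 38) = ((-5365 + (-353/16)² - 108*(-353/16)) - 1*(-13918)) - 6*38 = ((-5365 + 124609/256 + 9531/4) + 13918) - 1*228 = (-638847/256 + 13918) - 228 = 2924161/256 - 228 = 2865793/256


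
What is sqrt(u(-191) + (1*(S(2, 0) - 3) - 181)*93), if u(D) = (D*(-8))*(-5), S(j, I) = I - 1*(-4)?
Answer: 2*I*sqrt(6095) ≈ 156.14*I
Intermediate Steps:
S(j, I) = 4 + I (S(j, I) = I + 4 = 4 + I)
u(D) = 40*D (u(D) = -8*D*(-5) = 40*D)
sqrt(u(-191) + (1*(S(2, 0) - 3) - 181)*93) = sqrt(40*(-191) + (1*((4 + 0) - 3) - 181)*93) = sqrt(-7640 + (1*(4 - 3) - 181)*93) = sqrt(-7640 + (1*1 - 181)*93) = sqrt(-7640 + (1 - 181)*93) = sqrt(-7640 - 180*93) = sqrt(-7640 - 16740) = sqrt(-24380) = 2*I*sqrt(6095)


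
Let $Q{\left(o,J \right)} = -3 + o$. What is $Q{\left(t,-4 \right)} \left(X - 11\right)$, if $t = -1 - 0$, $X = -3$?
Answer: $56$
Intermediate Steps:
$t = -1$ ($t = -1 + 0 = -1$)
$Q{\left(t,-4 \right)} \left(X - 11\right) = \left(-3 - 1\right) \left(-3 - 11\right) = \left(-4\right) \left(-14\right) = 56$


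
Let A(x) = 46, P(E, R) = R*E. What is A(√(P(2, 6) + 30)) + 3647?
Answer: 3693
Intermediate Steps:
P(E, R) = E*R
A(√(P(2, 6) + 30)) + 3647 = 46 + 3647 = 3693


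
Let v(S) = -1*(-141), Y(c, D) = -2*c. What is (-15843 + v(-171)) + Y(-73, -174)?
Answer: -15556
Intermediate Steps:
v(S) = 141
(-15843 + v(-171)) + Y(-73, -174) = (-15843 + 141) - 2*(-73) = -15702 + 146 = -15556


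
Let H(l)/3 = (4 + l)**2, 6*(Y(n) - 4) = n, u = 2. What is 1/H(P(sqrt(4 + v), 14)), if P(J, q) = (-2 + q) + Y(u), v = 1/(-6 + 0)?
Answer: 3/3721 ≈ 0.00080623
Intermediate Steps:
Y(n) = 4 + n/6
v = -1/6 (v = 1/(-6) = -1/6 ≈ -0.16667)
P(J, q) = 7/3 + q (P(J, q) = (-2 + q) + (4 + (1/6)*2) = (-2 + q) + (4 + 1/3) = (-2 + q) + 13/3 = 7/3 + q)
H(l) = 3*(4 + l)**2
1/H(P(sqrt(4 + v), 14)) = 1/(3*(4 + (7/3 + 14))**2) = 1/(3*(4 + 49/3)**2) = 1/(3*(61/3)**2) = 1/(3*(3721/9)) = 1/(3721/3) = 3/3721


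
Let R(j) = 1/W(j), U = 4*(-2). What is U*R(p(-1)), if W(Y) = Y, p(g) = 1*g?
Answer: 8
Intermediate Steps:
p(g) = g
U = -8
R(j) = 1/j
U*R(p(-1)) = -8/(-1) = -8*(-1) = 8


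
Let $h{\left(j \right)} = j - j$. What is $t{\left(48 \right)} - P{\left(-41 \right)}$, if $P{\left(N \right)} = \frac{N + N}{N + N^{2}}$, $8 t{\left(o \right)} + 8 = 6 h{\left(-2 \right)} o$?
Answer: $- \frac{19}{20} \approx -0.95$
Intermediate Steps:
$h{\left(j \right)} = 0$
$t{\left(o \right)} = -1$ ($t{\left(o \right)} = -1 + \frac{6 \cdot 0 o}{8} = -1 + \frac{0 o}{8} = -1 + \frac{1}{8} \cdot 0 = -1 + 0 = -1$)
$P{\left(N \right)} = \frac{2 N}{N + N^{2}}$
$t{\left(48 \right)} - P{\left(-41 \right)} = -1 - \frac{2}{1 - 41} = -1 - \frac{2}{-40} = -1 - 2 \left(- \frac{1}{40}\right) = -1 - - \frac{1}{20} = -1 + \frac{1}{20} = - \frac{19}{20}$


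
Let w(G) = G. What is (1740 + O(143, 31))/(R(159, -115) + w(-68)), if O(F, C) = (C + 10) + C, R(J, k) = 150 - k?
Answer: 1812/197 ≈ 9.1980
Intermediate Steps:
O(F, C) = 10 + 2*C (O(F, C) = (10 + C) + C = 10 + 2*C)
(1740 + O(143, 31))/(R(159, -115) + w(-68)) = (1740 + (10 + 2*31))/((150 - 1*(-115)) - 68) = (1740 + (10 + 62))/((150 + 115) - 68) = (1740 + 72)/(265 - 68) = 1812/197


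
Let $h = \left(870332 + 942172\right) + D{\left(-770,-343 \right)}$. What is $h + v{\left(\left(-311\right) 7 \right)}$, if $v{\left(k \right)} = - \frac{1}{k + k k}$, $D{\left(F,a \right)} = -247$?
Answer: $\frac{8584936872063}{4737152} \approx 1.8123 \cdot 10^{6}$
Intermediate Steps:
$h = 1812257$ ($h = \left(870332 + 942172\right) - 247 = 1812504 - 247 = 1812257$)
$v{\left(k \right)} = - \frac{1}{k + k^{2}}$
$h + v{\left(\left(-311\right) 7 \right)} = 1812257 - \frac{1}{\left(-311\right) 7 \left(1 - 2177\right)} = 1812257 - \frac{1}{\left(-2177\right) \left(1 - 2177\right)} = 1812257 - - \frac{1}{2177 \left(-2176\right)} = 1812257 - \left(- \frac{1}{2177}\right) \left(- \frac{1}{2176}\right) = 1812257 - \frac{1}{4737152} = \frac{8584936872063}{4737152}$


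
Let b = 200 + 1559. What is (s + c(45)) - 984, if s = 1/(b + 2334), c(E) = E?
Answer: -3843326/4093 ≈ -939.00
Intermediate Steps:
b = 1759
s = 1/4093 (s = 1/(1759 + 2334) = 1/4093 ≈ 0.00024432)
(s + c(45)) - 984 = (1/4093 + 45) - 984 = 184186/4093 - 984 = -3843326/4093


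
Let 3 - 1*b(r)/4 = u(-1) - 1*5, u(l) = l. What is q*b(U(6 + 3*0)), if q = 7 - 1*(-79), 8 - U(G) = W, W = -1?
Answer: 3096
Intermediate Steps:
U(G) = 9 (U(G) = 8 - 1*(-1) = 8 + 1 = 9)
q = 86 (q = 7 + 79 = 86)
b(r) = 36 (b(r) = 12 - 4*(-1 - 1*5) = 12 - 4*(-1 - 5) = 12 - 4*(-6) = 12 + 24 = 36)
q*b(U(6 + 3*0)) = 86*36 = 3096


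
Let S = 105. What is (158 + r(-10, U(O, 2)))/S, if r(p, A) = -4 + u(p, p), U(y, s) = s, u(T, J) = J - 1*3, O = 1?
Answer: 47/35 ≈ 1.3429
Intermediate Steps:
u(T, J) = -3 + J (u(T, J) = J - 3 = -3 + J)
r(p, A) = -7 + p (r(p, A) = -4 + (-3 + p) = -7 + p)
(158 + r(-10, U(O, 2)))/S = (158 + (-7 - 10))/105 = (158 - 17)/105 = (1/105)*141 = 47/35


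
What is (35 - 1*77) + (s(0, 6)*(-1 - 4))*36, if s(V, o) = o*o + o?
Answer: -7602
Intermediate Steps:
s(V, o) = o + o² (s(V, o) = o² + o = o + o²)
(35 - 1*77) + (s(0, 6)*(-1 - 4))*36 = (35 - 1*77) + ((6*(1 + 6))*(-1 - 4))*36 = (35 - 77) + ((6*7)*(-5))*36 = -42 + (42*(-5))*36 = -42 - 210*36 = -42 - 7560 = -7602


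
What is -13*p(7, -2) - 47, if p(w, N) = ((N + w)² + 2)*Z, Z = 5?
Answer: -1802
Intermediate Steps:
p(w, N) = 10 + 5*(N + w)² (p(w, N) = ((N + w)² + 2)*5 = (2 + (N + w)²)*5 = 10 + 5*(N + w)²)
-13*p(7, -2) - 47 = -13*(10 + 5*(-2 + 7)²) - 47 = -13*(10 + 5*5²) - 47 = -13*(10 + 5*25) - 47 = -13*(10 + 125) - 47 = -13*135 - 47 = -1755 - 47 = -1802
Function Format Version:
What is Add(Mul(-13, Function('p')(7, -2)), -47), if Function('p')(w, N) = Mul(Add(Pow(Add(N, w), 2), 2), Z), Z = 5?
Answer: -1802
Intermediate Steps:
Function('p')(w, N) = Add(10, Mul(5, Pow(Add(N, w), 2))) (Function('p')(w, N) = Mul(Add(Pow(Add(N, w), 2), 2), 5) = Mul(Add(2, Pow(Add(N, w), 2)), 5) = Add(10, Mul(5, Pow(Add(N, w), 2))))
Add(Mul(-13, Function('p')(7, -2)), -47) = Add(Mul(-13, Add(10, Mul(5, Pow(Add(-2, 7), 2)))), -47) = Add(Mul(-13, Add(10, Mul(5, Pow(5, 2)))), -47) = Add(Mul(-13, Add(10, Mul(5, 25))), -47) = Add(Mul(-13, Add(10, 125)), -47) = Add(Mul(-13, 135), -47) = Add(-1755, -47) = -1802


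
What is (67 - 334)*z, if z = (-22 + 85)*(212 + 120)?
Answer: -5584572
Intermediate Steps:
z = 20916 (z = 63*332 = 20916)
(67 - 334)*z = (67 - 334)*20916 = -267*20916 = -5584572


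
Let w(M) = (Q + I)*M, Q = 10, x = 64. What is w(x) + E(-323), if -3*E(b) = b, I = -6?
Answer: 1091/3 ≈ 363.67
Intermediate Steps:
E(b) = -b/3
w(M) = 4*M (w(M) = (10 - 6)*M = 4*M)
w(x) + E(-323) = 4*64 - ⅓*(-323) = 256 + 323/3 = 1091/3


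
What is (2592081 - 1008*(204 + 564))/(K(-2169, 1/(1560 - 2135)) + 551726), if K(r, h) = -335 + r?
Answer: 605979/183074 ≈ 3.3100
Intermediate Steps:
(2592081 - 1008*(204 + 564))/(K(-2169, 1/(1560 - 2135)) + 551726) = (2592081 - 1008*(204 + 564))/((-335 - 2169) + 551726) = (2592081 - 1008*768)/(-2504 + 551726) = (2592081 - 774144)/549222 = 1817937*(1/549222) = 605979/183074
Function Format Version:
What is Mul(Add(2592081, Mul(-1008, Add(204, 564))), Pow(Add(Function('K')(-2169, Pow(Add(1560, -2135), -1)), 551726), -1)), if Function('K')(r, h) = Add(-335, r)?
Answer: Rational(605979, 183074) ≈ 3.3100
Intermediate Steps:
Mul(Add(2592081, Mul(-1008, Add(204, 564))), Pow(Add(Function('K')(-2169, Pow(Add(1560, -2135), -1)), 551726), -1)) = Mul(Add(2592081, Mul(-1008, Add(204, 564))), Pow(Add(Add(-335, -2169), 551726), -1)) = Mul(Add(2592081, Mul(-1008, 768)), Pow(Add(-2504, 551726), -1)) = Mul(Add(2592081, -774144), Pow(549222, -1)) = Mul(1817937, Rational(1, 549222)) = Rational(605979, 183074)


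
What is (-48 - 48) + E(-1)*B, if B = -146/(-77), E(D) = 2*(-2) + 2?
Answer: -7684/77 ≈ -99.792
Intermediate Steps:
E(D) = -2 (E(D) = -4 + 2 = -2)
B = 146/77 (B = -146*(-1/77) = 146/77 ≈ 1.8961)
(-48 - 48) + E(-1)*B = (-48 - 48) - 2*146/77 = -96 - 292/77 = -7684/77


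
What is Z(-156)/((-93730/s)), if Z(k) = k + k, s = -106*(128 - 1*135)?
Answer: 1272/515 ≈ 2.4699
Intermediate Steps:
s = 742 (s = -106*(128 - 135) = -106*(-7) = 742)
Z(k) = 2*k
Z(-156)/((-93730/s)) = (2*(-156))/((-93730/742)) = -312/((-93730*1/742)) = -312/(-6695/53) = -312*(-53/6695) = 1272/515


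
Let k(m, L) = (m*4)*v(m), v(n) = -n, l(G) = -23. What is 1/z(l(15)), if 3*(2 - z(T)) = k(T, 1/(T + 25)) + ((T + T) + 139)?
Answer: 3/2029 ≈ 0.0014786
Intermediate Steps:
k(m, L) = -4*m**2 (k(m, L) = (m*4)*(-m) = (4*m)*(-m) = -4*m**2)
z(T) = -133/3 - 2*T/3 + 4*T**2/3 (z(T) = 2 - (-4*T**2 + ((T + T) + 139))/3 = 2 - (-4*T**2 + (2*T + 139))/3 = 2 - (-4*T**2 + (139 + 2*T))/3 = 2 - (139 - 4*T**2 + 2*T)/3 = 2 + (-139/3 - 2*T/3 + 4*T**2/3) = -133/3 - 2*T/3 + 4*T**2/3)
1/z(l(15)) = 1/(-133/3 - 2/3*(-23) + (4/3)*(-23)**2) = 1/(-133/3 + 46/3 + (4/3)*529) = 1/(-133/3 + 46/3 + 2116/3) = 1/(2029/3) = 3/2029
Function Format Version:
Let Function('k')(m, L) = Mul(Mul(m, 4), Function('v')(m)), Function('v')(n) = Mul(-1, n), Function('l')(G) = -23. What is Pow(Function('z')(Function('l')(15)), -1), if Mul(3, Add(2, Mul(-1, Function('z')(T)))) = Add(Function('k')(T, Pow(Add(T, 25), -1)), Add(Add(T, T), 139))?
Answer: Rational(3, 2029) ≈ 0.0014786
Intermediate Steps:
Function('k')(m, L) = Mul(-4, Pow(m, 2)) (Function('k')(m, L) = Mul(Mul(m, 4), Mul(-1, m)) = Mul(Mul(4, m), Mul(-1, m)) = Mul(-4, Pow(m, 2)))
Function('z')(T) = Add(Rational(-133, 3), Mul(Rational(-2, 3), T), Mul(Rational(4, 3), Pow(T, 2))) (Function('z')(T) = Add(2, Mul(Rational(-1, 3), Add(Mul(-4, Pow(T, 2)), Add(Add(T, T), 139)))) = Add(2, Mul(Rational(-1, 3), Add(Mul(-4, Pow(T, 2)), Add(Mul(2, T), 139)))) = Add(2, Mul(Rational(-1, 3), Add(Mul(-4, Pow(T, 2)), Add(139, Mul(2, T))))) = Add(2, Mul(Rational(-1, 3), Add(139, Mul(-4, Pow(T, 2)), Mul(2, T)))) = Add(2, Add(Rational(-139, 3), Mul(Rational(-2, 3), T), Mul(Rational(4, 3), Pow(T, 2)))) = Add(Rational(-133, 3), Mul(Rational(-2, 3), T), Mul(Rational(4, 3), Pow(T, 2))))
Pow(Function('z')(Function('l')(15)), -1) = Pow(Add(Rational(-133, 3), Mul(Rational(-2, 3), -23), Mul(Rational(4, 3), Pow(-23, 2))), -1) = Pow(Add(Rational(-133, 3), Rational(46, 3), Mul(Rational(4, 3), 529)), -1) = Pow(Add(Rational(-133, 3), Rational(46, 3), Rational(2116, 3)), -1) = Pow(Rational(2029, 3), -1) = Rational(3, 2029)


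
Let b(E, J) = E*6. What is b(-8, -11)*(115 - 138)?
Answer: 1104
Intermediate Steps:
b(E, J) = 6*E
b(-8, -11)*(115 - 138) = (6*(-8))*(115 - 138) = -48*(-23) = 1104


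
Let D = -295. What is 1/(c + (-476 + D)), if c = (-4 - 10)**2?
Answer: -1/575 ≈ -0.0017391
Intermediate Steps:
c = 196 (c = (-14)**2 = 196)
1/(c + (-476 + D)) = 1/(196 + (-476 - 295)) = 1/(196 - 771) = 1/(-575) = -1/575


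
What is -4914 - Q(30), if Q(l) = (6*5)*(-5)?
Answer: -4764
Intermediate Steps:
Q(l) = -150 (Q(l) = 30*(-5) = -150)
-4914 - Q(30) = -4914 - 1*(-150) = -4914 + 150 = -4764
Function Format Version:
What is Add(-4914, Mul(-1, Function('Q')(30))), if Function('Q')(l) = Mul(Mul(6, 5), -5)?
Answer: -4764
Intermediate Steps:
Function('Q')(l) = -150 (Function('Q')(l) = Mul(30, -5) = -150)
Add(-4914, Mul(-1, Function('Q')(30))) = Add(-4914, Mul(-1, -150)) = Add(-4914, 150) = -4764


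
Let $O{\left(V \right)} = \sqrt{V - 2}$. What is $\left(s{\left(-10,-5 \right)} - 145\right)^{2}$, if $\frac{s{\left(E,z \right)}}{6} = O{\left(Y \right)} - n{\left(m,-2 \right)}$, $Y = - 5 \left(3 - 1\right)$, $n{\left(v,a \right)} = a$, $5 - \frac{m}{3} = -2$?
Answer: $17257 - 3192 i \sqrt{3} \approx 17257.0 - 5528.7 i$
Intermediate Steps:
$m = 21$ ($m = 15 - -6 = 15 + 6 = 21$)
$Y = -10$ ($Y = \left(-5\right) 2 = -10$)
$O{\left(V \right)} = \sqrt{-2 + V}$
$s{\left(E,z \right)} = 12 + 12 i \sqrt{3}$ ($s{\left(E,z \right)} = 6 \left(\sqrt{-2 - 10} - -2\right) = 6 \left(\sqrt{-12} + 2\right) = 6 \left(2 i \sqrt{3} + 2\right) = 6 \left(2 + 2 i \sqrt{3}\right) = 12 + 12 i \sqrt{3}$)
$\left(s{\left(-10,-5 \right)} - 145\right)^{2} = \left(\left(12 + 12 i \sqrt{3}\right) - 145\right)^{2} = \left(-133 + 12 i \sqrt{3}\right)^{2}$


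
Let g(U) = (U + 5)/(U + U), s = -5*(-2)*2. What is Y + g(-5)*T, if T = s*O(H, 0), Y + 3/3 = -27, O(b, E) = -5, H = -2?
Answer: -28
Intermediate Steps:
s = 20 (s = 10*2 = 20)
Y = -28 (Y = -1 - 27 = -28)
T = -100 (T = 20*(-5) = -100)
g(U) = (5 + U)/(2*U) (g(U) = (5 + U)/((2*U)) = (5 + U)*(1/(2*U)) = (5 + U)/(2*U))
Y + g(-5)*T = -28 + ((½)*(5 - 5)/(-5))*(-100) = -28 + ((½)*(-⅕)*0)*(-100) = -28 + 0*(-100) = -28 + 0 = -28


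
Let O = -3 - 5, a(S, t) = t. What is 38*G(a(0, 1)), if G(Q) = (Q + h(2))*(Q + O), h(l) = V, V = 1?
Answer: -532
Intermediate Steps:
O = -8
h(l) = 1
G(Q) = (1 + Q)*(-8 + Q) (G(Q) = (Q + 1)*(Q - 8) = (1 + Q)*(-8 + Q))
38*G(a(0, 1)) = 38*(-8 + 1**2 - 7*1) = 38*(-8 + 1 - 7) = 38*(-14) = -532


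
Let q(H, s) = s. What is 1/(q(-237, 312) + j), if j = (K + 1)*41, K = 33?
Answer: 1/1706 ≈ 0.00058617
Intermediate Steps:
j = 1394 (j = (33 + 1)*41 = 34*41 = 1394)
1/(q(-237, 312) + j) = 1/(312 + 1394) = 1/1706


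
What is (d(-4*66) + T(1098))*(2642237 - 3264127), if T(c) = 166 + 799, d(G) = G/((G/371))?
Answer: -830845040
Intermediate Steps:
d(G) = 371 (d(G) = G/((G*(1/371))) = G/((G/371)) = G*(371/G) = 371)
T(c) = 965
(d(-4*66) + T(1098))*(2642237 - 3264127) = (371 + 965)*(2642237 - 3264127) = 1336*(-621890) = -830845040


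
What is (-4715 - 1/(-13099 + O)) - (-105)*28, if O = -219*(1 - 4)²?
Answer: -26749249/15070 ≈ -1775.0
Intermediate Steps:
O = -1971 (O = -219*(-3)² = -219*9 = -1971)
(-4715 - 1/(-13099 + O)) - (-105)*28 = (-4715 - 1/(-13099 - 1971)) - (-105)*28 = (-4715 - 1/(-15070)) - 1*(-2940) = (-4715 - 1*(-1/15070)) + 2940 = (-4715 + 1/15070) + 2940 = -71055049/15070 + 2940 = -26749249/15070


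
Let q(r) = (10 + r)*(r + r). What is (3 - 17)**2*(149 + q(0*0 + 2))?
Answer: 38612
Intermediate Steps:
q(r) = 2*r*(10 + r) (q(r) = (10 + r)*(2*r) = 2*r*(10 + r))
(3 - 17)**2*(149 + q(0*0 + 2)) = (3 - 17)**2*(149 + 2*(0*0 + 2)*(10 + (0*0 + 2))) = (-14)**2*(149 + 2*(0 + 2)*(10 + (0 + 2))) = 196*(149 + 2*2*(10 + 2)) = 196*(149 + 2*2*12) = 196*(149 + 48) = 196*197 = 38612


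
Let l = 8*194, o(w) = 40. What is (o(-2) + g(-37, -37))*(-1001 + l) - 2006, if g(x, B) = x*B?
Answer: 774353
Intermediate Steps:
g(x, B) = B*x
l = 1552
(o(-2) + g(-37, -37))*(-1001 + l) - 2006 = (40 - 37*(-37))*(-1001 + 1552) - 2006 = (40 + 1369)*551 - 2006 = 1409*551 - 2006 = 776359 - 2006 = 774353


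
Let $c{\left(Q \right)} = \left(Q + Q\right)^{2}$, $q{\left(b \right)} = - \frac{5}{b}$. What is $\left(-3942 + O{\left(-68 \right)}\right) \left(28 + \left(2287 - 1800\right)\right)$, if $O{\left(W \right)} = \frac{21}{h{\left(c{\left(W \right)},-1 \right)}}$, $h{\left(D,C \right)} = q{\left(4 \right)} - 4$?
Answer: $-2032190$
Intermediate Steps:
$c{\left(Q \right)} = 4 Q^{2}$ ($c{\left(Q \right)} = \left(2 Q\right)^{2} = 4 Q^{2}$)
$h{\left(D,C \right)} = - \frac{21}{4}$ ($h{\left(D,C \right)} = - \frac{5}{4} - 4 = - \frac{21}{4}$)
$O{\left(W \right)} = -4$ ($O{\left(W \right)} = \frac{21}{- \frac{21}{4}} = 21 \left(- \frac{4}{21}\right) = -4$)
$\left(-3942 + O{\left(-68 \right)}\right) \left(28 + \left(2287 - 1800\right)\right) = \left(-3942 - 4\right) \left(28 + \left(2287 - 1800\right)\right) = - 3946 \left(28 + 487\right) = \left(-3946\right) 515 = -2032190$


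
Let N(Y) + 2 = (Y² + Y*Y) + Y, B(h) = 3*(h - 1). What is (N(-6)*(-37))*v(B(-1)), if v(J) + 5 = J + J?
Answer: 40256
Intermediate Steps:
B(h) = -3 + 3*h (B(h) = 3*(-1 + h) = -3 + 3*h)
v(J) = -5 + 2*J (v(J) = -5 + (J + J) = -5 + 2*J)
N(Y) = -2 + Y + 2*Y² (N(Y) = -2 + ((Y² + Y*Y) + Y) = -2 + ((Y² + Y²) + Y) = -2 + (2*Y² + Y) = -2 + (Y + 2*Y²) = -2 + Y + 2*Y²)
(N(-6)*(-37))*v(B(-1)) = ((-2 - 6 + 2*(-6)²)*(-37))*(-5 + 2*(-3 + 3*(-1))) = ((-2 - 6 + 2*36)*(-37))*(-5 + 2*(-3 - 3)) = ((-2 - 6 + 72)*(-37))*(-5 + 2*(-6)) = (64*(-37))*(-5 - 12) = -2368*(-17) = 40256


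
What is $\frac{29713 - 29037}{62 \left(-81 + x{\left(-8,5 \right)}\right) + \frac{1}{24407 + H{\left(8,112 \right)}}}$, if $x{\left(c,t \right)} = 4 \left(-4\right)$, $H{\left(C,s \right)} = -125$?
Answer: $- \frac{16414632}{146031947} \approx -0.1124$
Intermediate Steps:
$x{\left(c,t \right)} = -16$
$\frac{29713 - 29037}{62 \left(-81 + x{\left(-8,5 \right)}\right) + \frac{1}{24407 + H{\left(8,112 \right)}}} = \frac{29713 - 29037}{62 \left(-81 - 16\right) + \frac{1}{24407 - 125}} = \frac{676}{62 \left(-97\right) + \frac{1}{24282}} = \frac{676}{-6014 + \frac{1}{24282}} = \frac{676}{- \frac{146031947}{24282}} = 676 \left(- \frac{24282}{146031947}\right) = - \frac{16414632}{146031947}$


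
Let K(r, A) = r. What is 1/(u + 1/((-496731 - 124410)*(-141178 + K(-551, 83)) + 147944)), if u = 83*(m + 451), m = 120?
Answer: 88033840733/4172187813859070 ≈ 2.1100e-5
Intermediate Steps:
u = 47393 (u = 83*(120 + 451) = 83*571 = 47393)
1/(u + 1/((-496731 - 124410)*(-141178 + K(-551, 83)) + 147944)) = 1/(47393 + 1/((-496731 - 124410)*(-141178 - 551) + 147944)) = 1/(47393 + 1/(-621141*(-141729) + 147944)) = 1/(47393 + 1/(88033692789 + 147944)) = 1/(47393 + 1/88033840733) = 1/(4172187813859070/88033840733) = 88033840733/4172187813859070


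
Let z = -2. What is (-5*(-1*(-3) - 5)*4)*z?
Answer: -80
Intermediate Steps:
(-5*(-1*(-3) - 5)*4)*z = -5*(-1*(-3) - 5)*4*(-2) = -5*(3 - 5)*4*(-2) = -(-10)*4*(-2) = -5*(-8)*(-2) = 40*(-2) = -80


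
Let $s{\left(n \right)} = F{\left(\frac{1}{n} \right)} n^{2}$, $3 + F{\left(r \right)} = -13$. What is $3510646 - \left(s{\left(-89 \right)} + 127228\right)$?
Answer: $3510154$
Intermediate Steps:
$F{\left(r \right)} = -16$ ($F{\left(r \right)} = -3 - 13 = -16$)
$s{\left(n \right)} = - 16 n^{2}$
$3510646 - \left(s{\left(-89 \right)} + 127228\right) = 3510646 - \left(- 16 \left(-89\right)^{2} + 127228\right) = 3510646 - \left(\left(-16\right) 7921 + 127228\right) = 3510646 - \left(-126736 + 127228\right) = 3510646 - 492 = 3510154$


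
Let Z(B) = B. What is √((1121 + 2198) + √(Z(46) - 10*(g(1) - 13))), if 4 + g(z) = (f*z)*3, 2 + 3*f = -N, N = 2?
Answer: √3335 ≈ 57.749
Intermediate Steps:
f = -4/3 (f = -⅔ + (-1*2)/3 = -⅔ + (⅓)*(-2) = -⅔ - ⅔ = -4/3 ≈ -1.3333)
g(z) = -4 - 4*z (g(z) = -4 - 4*z/3*3 = -4 - 4*z)
√((1121 + 2198) + √(Z(46) - 10*(g(1) - 13))) = √((1121 + 2198) + √(46 - 10*((-4 - 4*1) - 13))) = √(3319 + √(46 - 10*((-4 - 4) - 13))) = √(3319 + √(46 - 10*(-8 - 13))) = √(3319 + √(46 - 10*(-21))) = √(3319 + √(46 + 210)) = √(3319 + √256) = √(3319 + 16) = √3335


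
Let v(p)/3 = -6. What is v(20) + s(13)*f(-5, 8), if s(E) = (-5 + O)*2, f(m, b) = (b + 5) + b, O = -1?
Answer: -270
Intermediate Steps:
f(m, b) = 5 + 2*b (f(m, b) = (5 + b) + b = 5 + 2*b)
s(E) = -12 (s(E) = (-5 - 1)*2 = -6*2 = -12)
v(p) = -18 (v(p) = 3*(-6) = -18)
v(20) + s(13)*f(-5, 8) = -18 - 12*(5 + 2*8) = -18 - 12*(5 + 16) = -18 - 12*21 = -18 - 252 = -270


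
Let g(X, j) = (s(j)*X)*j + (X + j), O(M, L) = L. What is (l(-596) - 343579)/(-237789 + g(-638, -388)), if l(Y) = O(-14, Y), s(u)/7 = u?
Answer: 344175/672568319 ≈ 0.00051173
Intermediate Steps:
s(u) = 7*u
l(Y) = Y
g(X, j) = X + j + 7*X*j² (g(X, j) = ((7*j)*X)*j + (X + j) = (7*X*j)*j + (X + j) = 7*X*j² + (X + j) = X + j + 7*X*j²)
(l(-596) - 343579)/(-237789 + g(-638, -388)) = (-596 - 343579)/(-237789 + (-638 - 388 + 7*(-638)*(-388)²)) = -344175/(-237789 + (-638 - 388 + 7*(-638)*150544)) = -344175/(-237789 + (-638 - 388 - 672329504)) = -344175/(-237789 - 672330530) = -344175/(-672568319) = -344175*(-1/672568319) = 344175/672568319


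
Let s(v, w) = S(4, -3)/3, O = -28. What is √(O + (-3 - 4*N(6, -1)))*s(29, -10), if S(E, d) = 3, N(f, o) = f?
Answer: I*√55 ≈ 7.4162*I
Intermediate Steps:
s(v, w) = 1 (s(v, w) = 3/3 = 3*(⅓) = 1)
√(O + (-3 - 4*N(6, -1)))*s(29, -10) = √(-28 + (-3 - 4*6))*1 = √(-28 + (-3 - 24))*1 = √(-28 - 27)*1 = √(-55)*1 = (I*√55)*1 = I*√55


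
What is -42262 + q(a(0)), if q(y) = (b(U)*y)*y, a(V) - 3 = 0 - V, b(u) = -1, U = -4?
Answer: -42271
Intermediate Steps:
a(V) = 3 - V (a(V) = 3 + (0 - V) = 3 - V)
q(y) = -y² (q(y) = (-y)*y = -y²)
-42262 + q(a(0)) = -42262 - (3 - 1*0)² = -42262 - (3 + 0)² = -42262 - 1*3² = -42262 - 1*9 = -42262 - 9 = -42271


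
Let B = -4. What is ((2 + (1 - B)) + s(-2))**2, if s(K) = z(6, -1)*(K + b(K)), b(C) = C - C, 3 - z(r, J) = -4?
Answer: 49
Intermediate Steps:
z(r, J) = 7 (z(r, J) = 3 - 1*(-4) = 3 + 4 = 7)
b(C) = 0
s(K) = 7*K (s(K) = 7*(K + 0) = 7*K)
((2 + (1 - B)) + s(-2))**2 = ((2 + (1 - 1*(-4))) + 7*(-2))**2 = ((2 + (1 + 4)) - 14)**2 = ((2 + 5) - 14)**2 = (7 - 14)**2 = (-7)**2 = 49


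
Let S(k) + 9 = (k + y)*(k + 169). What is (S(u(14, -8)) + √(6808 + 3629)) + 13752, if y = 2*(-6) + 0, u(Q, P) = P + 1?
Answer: 10665 + 7*√213 ≈ 10767.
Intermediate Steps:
u(Q, P) = 1 + P
y = -12 (y = -12 + 0 = -12)
S(k) = -9 + (-12 + k)*(169 + k) (S(k) = -9 + (k - 12)*(k + 169) = -9 + (-12 + k)*(169 + k))
(S(u(14, -8)) + √(6808 + 3629)) + 13752 = ((-2037 + (1 - 8)² + 157*(1 - 8)) + √(6808 + 3629)) + 13752 = ((-2037 + (-7)² + 157*(-7)) + √10437) + 13752 = ((-2037 + 49 - 1099) + 7*√213) + 13752 = (-3087 + 7*√213) + 13752 = 10665 + 7*√213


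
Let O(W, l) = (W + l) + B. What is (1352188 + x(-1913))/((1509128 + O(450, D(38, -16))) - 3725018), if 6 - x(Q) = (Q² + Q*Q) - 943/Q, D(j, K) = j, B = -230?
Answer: 3804921605/1412834672 ≈ 2.6931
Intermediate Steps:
x(Q) = 6 - 2*Q² + 943/Q (x(Q) = 6 - ((Q² + Q*Q) - 943/Q) = 6 - ((Q² + Q²) - 943/Q) = 6 - (2*Q² - 943/Q) = 6 - (-943/Q + 2*Q²) = 6 + (-2*Q² + 943/Q) = 6 - 2*Q² + 943/Q)
O(W, l) = -230 + W + l (O(W, l) = (W + l) - 230 = -230 + W + l)
(1352188 + x(-1913))/((1509128 + O(450, D(38, -16))) - 3725018) = (1352188 + (6 - 2*(-1913)² + 943/(-1913)))/((1509128 + (-230 + 450 + 38)) - 3725018) = (1352188 + (6 - 2*3659569 + 943*(-1/1913)))/((1509128 + 258) - 3725018) = (1352188 + (6 - 7319138 - 943/1913))/(1509386 - 3725018) = (1352188 - 14001500459/1913)/(-2215632) = -11414764815/1913*(-1/2215632) = 3804921605/1412834672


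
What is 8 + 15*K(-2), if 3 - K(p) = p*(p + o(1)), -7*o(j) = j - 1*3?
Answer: 11/7 ≈ 1.5714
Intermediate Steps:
o(j) = 3/7 - j/7 (o(j) = -(j - 1*3)/7 = -(j - 3)/7 = -(-3 + j)/7 = 3/7 - j/7)
K(p) = 3 - p*(2/7 + p) (K(p) = 3 - p*(p + (3/7 - 1/7*1)) = 3 - p*(p + (3/7 - 1/7)) = 3 - p*(p + 2/7) = 3 - p*(2/7 + p))
8 + 15*K(-2) = 8 + 15*(3 - 1*(-2)**2 - 2/7*(-2)) = 8 + 15*(3 - 1*4 + 4/7) = 8 + 15*(3 - 4 + 4/7) = 8 + 15*(-3/7) = 8 - 45/7 = 11/7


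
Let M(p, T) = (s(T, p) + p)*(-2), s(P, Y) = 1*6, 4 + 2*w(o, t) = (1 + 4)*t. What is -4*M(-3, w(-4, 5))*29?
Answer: 696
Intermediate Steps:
w(o, t) = -2 + 5*t/2 (w(o, t) = -2 + ((1 + 4)*t)/2 = -2 + (5*t)/2 = -2 + 5*t/2)
s(P, Y) = 6
M(p, T) = -12 - 2*p (M(p, T) = (6 + p)*(-2) = -12 - 2*p)
-4*M(-3, w(-4, 5))*29 = -4*(-12 - 2*(-3))*29 = -4*(-12 + 6)*29 = -4*(-6)*29 = 24*29 = 696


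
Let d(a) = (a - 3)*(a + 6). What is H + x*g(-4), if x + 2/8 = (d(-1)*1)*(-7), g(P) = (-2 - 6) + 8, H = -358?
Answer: -358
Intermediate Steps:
g(P) = 0 (g(P) = -8 + 8 = 0)
d(a) = (-3 + a)*(6 + a)
x = 559/4 (x = -¼ + ((-18 + (-1)² + 3*(-1))*1)*(-7) = -¼ + ((-18 + 1 - 3)*1)*(-7) = -¼ - 20*1*(-7) = -¼ - 20*(-7) = -¼ + 140 = 559/4 ≈ 139.75)
H + x*g(-4) = -358 + (559/4)*0 = -358 + 0 = -358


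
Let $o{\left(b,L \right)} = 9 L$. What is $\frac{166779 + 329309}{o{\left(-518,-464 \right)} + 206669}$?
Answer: $\frac{496088}{202493} \approx 2.4499$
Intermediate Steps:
$\frac{166779 + 329309}{o{\left(-518,-464 \right)} + 206669} = \frac{166779 + 329309}{9 \left(-464\right) + 206669} = \frac{496088}{-4176 + 206669} = \frac{496088}{202493}$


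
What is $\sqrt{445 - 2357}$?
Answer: $2 i \sqrt{478} \approx 43.726 i$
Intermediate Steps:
$\sqrt{445 - 2357} = \sqrt{-1912} = 2 i \sqrt{478}$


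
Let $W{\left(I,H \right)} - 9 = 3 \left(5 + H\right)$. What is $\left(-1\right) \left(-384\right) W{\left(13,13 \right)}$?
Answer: $24192$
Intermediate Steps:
$W{\left(I,H \right)} = 24 + 3 H$ ($W{\left(I,H \right)} = 9 + 3 \left(5 + H\right) = 9 + \left(15 + 3 H\right) = 24 + 3 H$)
$\left(-1\right) \left(-384\right) W{\left(13,13 \right)} = \left(-1\right) \left(-384\right) \left(24 + 3 \cdot 13\right) = 384 \left(24 + 39\right) = 384 \cdot 63 = 24192$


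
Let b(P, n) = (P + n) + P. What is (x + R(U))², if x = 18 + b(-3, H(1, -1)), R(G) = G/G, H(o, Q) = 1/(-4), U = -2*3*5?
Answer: 2601/16 ≈ 162.56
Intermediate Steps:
U = -30 (U = -6*5 = -30)
H(o, Q) = -¼
b(P, n) = n + 2*P
R(G) = 1
x = 47/4 (x = 18 + (-¼ + 2*(-3)) = 18 + (-¼ - 6) = 18 - 25/4 = 47/4 ≈ 11.750)
(x + R(U))² = (47/4 + 1)² = (51/4)² = 2601/16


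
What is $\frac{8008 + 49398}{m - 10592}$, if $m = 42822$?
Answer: $\frac{28703}{16115} \approx 1.7811$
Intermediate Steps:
$\frac{8008 + 49398}{m - 10592} = \frac{8008 + 49398}{42822 - 10592} = \frac{57406}{32230} = 57406 \cdot \frac{1}{32230} = \frac{28703}{16115}$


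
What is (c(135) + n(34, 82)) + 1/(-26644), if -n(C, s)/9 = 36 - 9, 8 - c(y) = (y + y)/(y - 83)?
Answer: -83195903/346372 ≈ -240.19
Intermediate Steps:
c(y) = 8 - 2*y/(-83 + y) (c(y) = 8 - (y + y)/(y - 83) = 8 - 2*y/(-83 + y))
n(C, s) = -243 (n(C, s) = -9*(36 - 9) = -9*27 = -243)
(c(135) + n(34, 82)) + 1/(-26644) = (2*(-332 + 3*135)/(-83 + 135) - 243) + 1/(-26644) = (2*(-332 + 405)/52 - 243) - 1/26644 = (2*(1/52)*73 - 243) - 1/26644 = (73/26 - 243) - 1/26644 = -6245/26 - 1/26644 = -83195903/346372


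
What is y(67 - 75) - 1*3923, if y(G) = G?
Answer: -3931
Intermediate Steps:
y(67 - 75) - 1*3923 = (67 - 75) - 1*3923 = -8 - 3923 = -3931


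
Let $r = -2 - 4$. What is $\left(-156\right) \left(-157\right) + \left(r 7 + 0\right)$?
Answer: $24450$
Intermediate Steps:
$r = -6$
$\left(-156\right) \left(-157\right) + \left(r 7 + 0\right) = \left(-156\right) \left(-157\right) + \left(\left(-6\right) 7 + 0\right) = 24492 + \left(-42 + 0\right) = 24492 - 42 = 24450$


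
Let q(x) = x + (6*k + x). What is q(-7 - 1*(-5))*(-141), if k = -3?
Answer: 3102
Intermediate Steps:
q(x) = -18 + 2*x (q(x) = x + (6*(-3) + x) = x + (-18 + x) = -18 + 2*x)
q(-7 - 1*(-5))*(-141) = (-18 + 2*(-7 - 1*(-5)))*(-141) = (-18 + 2*(-7 + 5))*(-141) = (-18 + 2*(-2))*(-141) = (-18 - 4)*(-141) = -22*(-141) = 3102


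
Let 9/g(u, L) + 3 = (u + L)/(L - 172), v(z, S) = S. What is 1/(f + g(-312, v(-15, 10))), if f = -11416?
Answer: -92/1051001 ≈ -8.7536e-5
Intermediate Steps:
g(u, L) = 9/(-3 + (L + u)/(-172 + L)) (g(u, L) = 9/(-3 + (u + L)/(L - 172)) = 9/(-3 + (L + u)/(-172 + L)))
1/(f + g(-312, v(-15, 10))) = 1/(-11416 + 9*(-172 + 10)/(516 - 312 - 2*10)) = 1/(-11416 + 9*(-162)/(516 - 312 - 20)) = 1/(-11416 + 9*(-162)/184) = 1/(-11416 + 9*(1/184)*(-162)) = 1/(-11416 - 729/92) = 1/(-1051001/92) = -92/1051001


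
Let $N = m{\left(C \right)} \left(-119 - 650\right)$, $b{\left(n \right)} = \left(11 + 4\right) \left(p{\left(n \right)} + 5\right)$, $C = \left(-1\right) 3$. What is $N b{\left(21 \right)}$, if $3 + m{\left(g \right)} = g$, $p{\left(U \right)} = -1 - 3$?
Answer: $69210$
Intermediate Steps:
$C = -3$
$p{\left(U \right)} = -4$
$m{\left(g \right)} = -3 + g$
$b{\left(n \right)} = 15$ ($b{\left(n \right)} = \left(11 + 4\right) \left(-4 + 5\right) = 15 \cdot 1 = 15$)
$N = 4614$ ($N = \left(-3 - 3\right) \left(-119 - 650\right) = \left(-6\right) \left(-769\right) = 4614$)
$N b{\left(21 \right)} = 4614 \cdot 15 = 69210$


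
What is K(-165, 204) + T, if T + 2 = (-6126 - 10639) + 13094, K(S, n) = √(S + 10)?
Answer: -3673 + I*√155 ≈ -3673.0 + 12.45*I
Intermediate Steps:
K(S, n) = √(10 + S)
T = -3673 (T = -2 + ((-6126 - 10639) + 13094) = -2 + (-16765 + 13094) = -2 - 3671 = -3673)
K(-165, 204) + T = √(10 - 165) - 3673 = √(-155) - 3673 = I*√155 - 3673 = -3673 + I*√155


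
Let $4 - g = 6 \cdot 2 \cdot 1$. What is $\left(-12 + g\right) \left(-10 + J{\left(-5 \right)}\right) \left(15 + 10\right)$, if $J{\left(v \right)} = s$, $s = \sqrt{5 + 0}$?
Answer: $5000 - 500 \sqrt{5} \approx 3882.0$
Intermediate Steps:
$s = \sqrt{5} \approx 2.2361$
$J{\left(v \right)} = \sqrt{5}$
$g = -8$ ($g = 4 - 6 \cdot 2 \cdot 1 = 4 - 12 \cdot 1 = 4 - 12 = -8$)
$\left(-12 + g\right) \left(-10 + J{\left(-5 \right)}\right) \left(15 + 10\right) = \left(-12 - 8\right) \left(-10 + \sqrt{5}\right) \left(15 + 10\right) = - 20 \left(-10 + \sqrt{5}\right) 25 = - 20 \left(-250 + 25 \sqrt{5}\right) = 5000 - 500 \sqrt{5}$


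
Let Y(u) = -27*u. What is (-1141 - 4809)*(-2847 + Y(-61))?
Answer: 7140000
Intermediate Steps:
(-1141 - 4809)*(-2847 + Y(-61)) = (-1141 - 4809)*(-2847 - 27*(-61)) = -5950*(-2847 + 1647) = -5950*(-1200) = 7140000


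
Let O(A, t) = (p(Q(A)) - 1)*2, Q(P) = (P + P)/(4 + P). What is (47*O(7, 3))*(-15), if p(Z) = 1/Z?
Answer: 2115/7 ≈ 302.14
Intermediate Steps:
Q(P) = 2*P/(4 + P) (Q(P) = (2*P)/(4 + P) = 2*P/(4 + P))
p(Z) = 1/Z
O(A, t) = -2 + (4 + A)/A (O(A, t) = (1/(2*A/(4 + A)) - 1)*2 = ((4 + A)/(2*A) - 1)*2 = (-1 + (4 + A)/(2*A))*2 = -2 + (4 + A)/A)
(47*O(7, 3))*(-15) = (47*((4 - 1*7)/7))*(-15) = (47*((4 - 7)/7))*(-15) = (47*((⅐)*(-3)))*(-15) = (47*(-3/7))*(-15) = -141/7*(-15) = 2115/7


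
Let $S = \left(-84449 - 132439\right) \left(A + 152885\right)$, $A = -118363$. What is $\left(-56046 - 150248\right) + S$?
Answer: $-7487613830$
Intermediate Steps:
$S = -7487407536$ ($S = \left(-84449 - 132439\right) \left(-118363 + 152885\right) = \left(-216888\right) 34522 = -7487407536$)
$\left(-56046 - 150248\right) + S = \left(-56046 - 150248\right) - 7487407536 = -206294 - 7487407536 = -7487613830$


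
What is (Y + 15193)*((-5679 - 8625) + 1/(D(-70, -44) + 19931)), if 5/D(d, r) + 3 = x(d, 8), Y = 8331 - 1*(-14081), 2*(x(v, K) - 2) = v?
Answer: -385950543167340/717511 ≈ -5.3790e+8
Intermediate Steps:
x(v, K) = 2 + v/2
Y = 22412 (Y = 8331 + 14081 = 22412)
D(d, r) = 5/(-1 + d/2) (D(d, r) = 5/(-3 + (2 + d/2)) = 5/(-1 + d/2))
(Y + 15193)*((-5679 - 8625) + 1/(D(-70, -44) + 19931)) = (22412 + 15193)*((-5679 - 8625) + 1/(10/(-2 - 70) + 19931)) = 37605*(-14304 + 1/(10/(-72) + 19931)) = 37605*(-14304 + 1/(10*(-1/72) + 19931)) = 37605*(-14304 + 1/(-5/36 + 19931)) = 37605*(-14304 + 1/(717511/36)) = 37605*(-14304 + 36/717511) = 37605*(-10263277308/717511) = -385950543167340/717511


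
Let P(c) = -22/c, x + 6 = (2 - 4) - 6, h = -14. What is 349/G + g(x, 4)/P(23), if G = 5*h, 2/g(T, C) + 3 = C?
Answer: -5449/770 ≈ -7.0766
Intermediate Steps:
x = -14 (x = -6 + ((2 - 4) - 6) = -6 + (-2 - 6) = -6 - 8 = -14)
g(T, C) = 2/(-3 + C)
G = -70 (G = 5*(-14) = -70)
349/G + g(x, 4)/P(23) = 349/(-70) + (2/(-3 + 4))/((-22/23)) = 349*(-1/70) + (2/1)/((-22*1/23)) = -349/70 + (2*1)/(-22/23) = -349/70 + 2*(-23/22) = -349/70 - 23/11 = -5449/770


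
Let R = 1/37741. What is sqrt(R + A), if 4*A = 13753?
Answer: sqrt(19589540663957)/75482 ≈ 58.637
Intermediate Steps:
A = 13753/4 (A = (1/4)*13753 = 13753/4 ≈ 3438.3)
R = 1/37741 ≈ 2.6496e-5
sqrt(R + A) = sqrt(1/37741 + 13753/4) = sqrt(519051977/150964) = sqrt(19589540663957)/75482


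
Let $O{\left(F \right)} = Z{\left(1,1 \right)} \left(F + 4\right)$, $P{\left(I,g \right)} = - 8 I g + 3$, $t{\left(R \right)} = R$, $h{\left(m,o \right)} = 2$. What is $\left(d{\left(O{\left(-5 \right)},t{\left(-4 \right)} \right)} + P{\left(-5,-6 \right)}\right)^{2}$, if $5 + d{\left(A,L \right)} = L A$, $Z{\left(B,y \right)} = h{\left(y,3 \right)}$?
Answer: $54756$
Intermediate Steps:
$Z{\left(B,y \right)} = 2$
$P{\left(I,g \right)} = 3 - 8 I g$ ($P{\left(I,g \right)} = - 8 I g + 3 = 3 - 8 I g$)
$O{\left(F \right)} = 8 + 2 F$ ($O{\left(F \right)} = 2 \left(F + 4\right) = 2 \left(4 + F\right) = 8 + 2 F$)
$d{\left(A,L \right)} = -5 + A L$ ($d{\left(A,L \right)} = -5 + L A = -5 + A L$)
$\left(d{\left(O{\left(-5 \right)},t{\left(-4 \right)} \right)} + P{\left(-5,-6 \right)}\right)^{2} = \left(\left(-5 + \left(8 + 2 \left(-5\right)\right) \left(-4\right)\right) + \left(3 - \left(-40\right) \left(-6\right)\right)\right)^{2} = \left(\left(-5 + \left(8 - 10\right) \left(-4\right)\right) + \left(3 - 240\right)\right)^{2} = \left(\left(-5 - -8\right) - 237\right)^{2} = \left(\left(-5 + 8\right) - 237\right)^{2} = \left(3 - 237\right)^{2} = \left(-234\right)^{2} = 54756$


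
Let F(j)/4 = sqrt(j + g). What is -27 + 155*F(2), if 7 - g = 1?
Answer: -27 + 1240*sqrt(2) ≈ 1726.6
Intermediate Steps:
g = 6 (g = 7 - 1*1 = 7 - 1 = 6)
F(j) = 4*sqrt(6 + j) (F(j) = 4*sqrt(j + 6) = 4*sqrt(6 + j))
-27 + 155*F(2) = -27 + 155*(4*sqrt(6 + 2)) = -27 + 155*(4*sqrt(8)) = -27 + 155*(4*(2*sqrt(2))) = -27 + 155*(8*sqrt(2)) = -27 + 1240*sqrt(2)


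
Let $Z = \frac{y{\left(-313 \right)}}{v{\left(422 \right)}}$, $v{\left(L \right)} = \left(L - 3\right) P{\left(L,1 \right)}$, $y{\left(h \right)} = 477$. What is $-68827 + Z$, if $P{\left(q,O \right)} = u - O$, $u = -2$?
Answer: $- \frac{28838672}{419} \approx -68827.0$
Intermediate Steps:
$P{\left(q,O \right)} = -2 - O$
$v{\left(L \right)} = 9 - 3 L$ ($v{\left(L \right)} = \left(L - 3\right) \left(-2 - 1\right) = \left(-3 + L\right) \left(-2 - 1\right) = \left(-3 + L\right) \left(-3\right) = 9 - 3 L$)
$Z = - \frac{159}{419}$ ($Z = \frac{477}{9 - 1266} = \frac{477}{-1257} = 477 \left(- \frac{1}{1257}\right) = - \frac{159}{419} \approx -0.37948$)
$-68827 + Z = -68827 - \frac{159}{419} = - \frac{28838672}{419}$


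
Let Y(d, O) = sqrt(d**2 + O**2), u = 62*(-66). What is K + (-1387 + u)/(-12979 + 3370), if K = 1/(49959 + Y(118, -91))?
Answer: 13675403705035/23982905884884 - sqrt(22205)/2495879476 ≈ 0.57021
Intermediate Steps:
u = -4092
Y(d, O) = sqrt(O**2 + d**2)
K = 1/(49959 + sqrt(22205)) (K = 1/(49959 + sqrt((-91)**2 + 118**2)) = 1/(49959 + sqrt(8281 + 13924)) = 1/(49959 + sqrt(22205)) ≈ 1.9957e-5)
K + (-1387 + u)/(-12979 + 3370) = (49959/2495879476 - sqrt(22205)/2495879476) + (-1387 - 4092)/(-12979 + 3370) = (49959/2495879476 - sqrt(22205)/2495879476) - 5479/(-9609) = (49959/2495879476 - sqrt(22205)/2495879476) - 5479*(-1/9609) = (49959/2495879476 - sqrt(22205)/2495879476) + 5479/9609 = 13675403705035/23982905884884 - sqrt(22205)/2495879476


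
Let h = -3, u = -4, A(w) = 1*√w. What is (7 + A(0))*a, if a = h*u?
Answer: 84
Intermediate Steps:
A(w) = √w
a = 12 (a = -3*(-4) = 12)
(7 + A(0))*a = (7 + √0)*12 = (7 + 0)*12 = 7*12 = 84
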